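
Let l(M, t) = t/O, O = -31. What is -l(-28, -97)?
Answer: -97/31 ≈ -3.1290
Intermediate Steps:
l(M, t) = -t/31 (l(M, t) = t/(-31) = t*(-1/31) = -t/31)
-l(-28, -97) = -(-1)*(-97)/31 = -1*97/31 = -97/31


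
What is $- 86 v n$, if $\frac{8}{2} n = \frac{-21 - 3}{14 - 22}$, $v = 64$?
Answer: $-4128$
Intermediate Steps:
$n = \frac{3}{4}$ ($n = \frac{\left(-21 - 3\right) \frac{1}{14 - 22}}{4} = \frac{\left(-24\right) \frac{1}{-8}}{4} = \frac{\left(-24\right) \left(- \frac{1}{8}\right)}{4} = \frac{1}{4} \cdot 3 = \frac{3}{4} \approx 0.75$)
$- 86 v n = \left(-86\right) 64 \cdot \frac{3}{4} = \left(-5504\right) \frac{3}{4} = -4128$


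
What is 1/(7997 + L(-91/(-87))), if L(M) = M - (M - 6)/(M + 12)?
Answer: 98745/789804547 ≈ 0.00012502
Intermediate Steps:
L(M) = M - (-6 + M)/(12 + M)
1/(7997 + L(-91/(-87))) = 1/(7997 + (6 + (-91/(-87))² + 11*(-91/(-87)))/(12 - 91/(-87))) = 1/(7997 + (6 + (-91*(-1/87))² + 11*(-91*(-1/87)))/(12 - 91*(-1/87))) = 1/(7997 + (6 + (91/87)² + 11*(91/87))/(12 + 91/87)) = 1/(7997 + (6 + 8281/7569 + 1001/87)/(1135/87)) = 1/(7997 + (87/1135)*(140782/7569)) = 1/(7997 + 140782/98745) = 1/(789804547/98745) = 98745/789804547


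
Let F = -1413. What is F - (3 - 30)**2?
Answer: -2142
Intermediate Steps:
F - (3 - 30)**2 = -1413 - (3 - 30)**2 = -1413 - 1*(-27)**2 = -1413 - 1*729 = -1413 - 729 = -2142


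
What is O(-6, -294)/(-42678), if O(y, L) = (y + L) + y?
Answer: 17/2371 ≈ 0.0071700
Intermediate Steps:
O(y, L) = L + 2*y (O(y, L) = (L + y) + y = L + 2*y)
O(-6, -294)/(-42678) = (-294 + 2*(-6))/(-42678) = (-294 - 12)*(-1/42678) = -306*(-1/42678) = 17/2371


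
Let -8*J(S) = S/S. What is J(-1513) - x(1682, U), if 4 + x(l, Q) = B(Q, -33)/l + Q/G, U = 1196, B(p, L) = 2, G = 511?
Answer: 5271505/3438008 ≈ 1.5333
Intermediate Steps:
J(S) = -⅛ (J(S) = -S/(8*S) = -⅛*1 = -⅛)
x(l, Q) = -4 + 2/l + Q/511 (x(l, Q) = -4 + (2/l + Q/511) = -4 + 2/l + Q/511)
J(-1513) - x(1682, U) = -⅛ - (-4 + 2/1682 + (1/511)*1196) = -⅛ - (-4 + 2*(1/1682) + 1196/511) = -⅛ - (-4 + 1/841 + 1196/511) = -⅛ - 1*(-712657/429751) = -⅛ + 712657/429751 = 5271505/3438008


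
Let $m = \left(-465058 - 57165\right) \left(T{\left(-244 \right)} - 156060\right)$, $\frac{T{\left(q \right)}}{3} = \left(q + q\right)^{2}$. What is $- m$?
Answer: $291594700956$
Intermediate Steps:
$T{\left(q \right)} = 12 q^{2}$ ($T{\left(q \right)} = 3 \left(q + q\right)^{2} = 3 \left(2 q\right)^{2} = 3 \cdot 4 q^{2} = 12 q^{2}$)
$m = -291594700956$ ($m = \left(-465058 - 57165\right) \left(12 \left(-244\right)^{2} - 156060\right) = - 522223 \left(12 \cdot 59536 - 156060\right) = - 522223 \left(714432 - 156060\right) = \left(-522223\right) 558372 = -291594700956$)
$- m = \left(-1\right) \left(-291594700956\right) = 291594700956$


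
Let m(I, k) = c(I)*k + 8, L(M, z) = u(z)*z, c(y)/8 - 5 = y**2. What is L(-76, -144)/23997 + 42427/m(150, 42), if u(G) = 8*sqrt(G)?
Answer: 42427/7561688 - 4608*I/7999 ≈ 0.0056108 - 0.57607*I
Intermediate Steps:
c(y) = 40 + 8*y**2
L(M, z) = 8*z**(3/2) (L(M, z) = (8*sqrt(z))*z = 8*z**(3/2))
m(I, k) = 8 + k*(40 + 8*I**2) (m(I, k) = (40 + 8*I**2)*k + 8 = k*(40 + 8*I**2) + 8 = 8 + k*(40 + 8*I**2))
L(-76, -144)/23997 + 42427/m(150, 42) = (8*(-144)**(3/2))/23997 + 42427/(8 + 8*42*(5 + 150**2)) = (8*(-1728*I))*(1/23997) + 42427/(8 + 8*42*(5 + 22500)) = -13824*I*(1/23997) + 42427/(8 + 8*42*22505) = -4608*I/7999 + 42427/(8 + 7561680) = -4608*I/7999 + 42427/7561688 = 42427/7561688 - 4608*I/7999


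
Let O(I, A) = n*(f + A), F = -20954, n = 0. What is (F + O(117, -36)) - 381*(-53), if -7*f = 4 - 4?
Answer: -761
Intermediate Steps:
f = 0 (f = -(4 - 4)/7 = -⅐*0 = 0)
O(I, A) = 0 (O(I, A) = 0*(0 + A) = 0*A = 0)
(F + O(117, -36)) - 381*(-53) = (-20954 + 0) - 381*(-53) = -20954 + 20193 = -761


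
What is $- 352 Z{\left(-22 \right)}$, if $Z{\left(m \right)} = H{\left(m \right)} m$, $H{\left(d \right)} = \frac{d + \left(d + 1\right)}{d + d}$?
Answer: $7568$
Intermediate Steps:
$H{\left(d \right)} = \frac{1 + 2 d}{2 d}$ ($H{\left(d \right)} = \frac{d + \left(1 + d\right)}{2 d} = \left(1 + 2 d\right) \frac{1}{2 d} = \frac{1 + 2 d}{2 d}$)
$Z{\left(m \right)} = \frac{1}{2} + m$ ($Z{\left(m \right)} = \frac{\frac{1}{2} + m}{m} m = \frac{1}{2} + m$)
$- 352 Z{\left(-22 \right)} = - 352 \left(\frac{1}{2} - 22\right) = \left(-352\right) \left(- \frac{43}{2}\right) = 7568$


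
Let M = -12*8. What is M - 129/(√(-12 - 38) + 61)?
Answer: 15*(-32*√2 + 399*I)/(-61*I + 5*√2) ≈ -98.087 + 0.24189*I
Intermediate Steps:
M = -96
M - 129/(√(-12 - 38) + 61) = -96 - 129/(√(-12 - 38) + 61) = -96 - 129/(√(-50) + 61) = -96 - 129/(5*I*√2 + 61) = -96 - 129/(61 + 5*I*√2)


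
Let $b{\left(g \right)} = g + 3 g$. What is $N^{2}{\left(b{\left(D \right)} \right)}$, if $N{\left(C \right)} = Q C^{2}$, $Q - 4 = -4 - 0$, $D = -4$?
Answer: $0$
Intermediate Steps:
$Q = 0$ ($Q = 4 - 4 = 0$)
$b{\left(g \right)} = 4 g$
$N{\left(C \right)} = 0$ ($N{\left(C \right)} = 0 C^{2} = 0$)
$N^{2}{\left(b{\left(D \right)} \right)} = 0^{2} = 0$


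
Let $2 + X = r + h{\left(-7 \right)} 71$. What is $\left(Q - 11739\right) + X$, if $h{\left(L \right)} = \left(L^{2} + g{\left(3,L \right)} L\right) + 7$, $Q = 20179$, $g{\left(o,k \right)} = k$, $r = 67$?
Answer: $15960$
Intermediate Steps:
$h{\left(L \right)} = 7 + 2 L^{2}$ ($h{\left(L \right)} = \left(L^{2} + L L\right) + 7 = \left(L^{2} + L^{2}\right) + 7 = 2 L^{2} + 7 = 7 + 2 L^{2}$)
$X = 7520$ ($X = -2 + \left(67 + \left(7 + 2 \left(-7\right)^{2}\right) 71\right) = -2 + \left(67 + \left(7 + 2 \cdot 49\right) 71\right) = -2 + \left(67 + \left(7 + 98\right) 71\right) = -2 + \left(67 + 105 \cdot 71\right) = -2 + \left(67 + 7455\right) = -2 + 7522 = 7520$)
$\left(Q - 11739\right) + X = \left(20179 - 11739\right) + 7520 = 8440 + 7520 = 15960$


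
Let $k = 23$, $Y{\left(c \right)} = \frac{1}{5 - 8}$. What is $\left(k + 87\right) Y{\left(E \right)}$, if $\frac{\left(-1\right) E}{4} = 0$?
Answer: $- \frac{110}{3} \approx -36.667$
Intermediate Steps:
$E = 0$ ($E = \left(-4\right) 0 = 0$)
$Y{\left(c \right)} = - \frac{1}{3}$ ($Y{\left(c \right)} = \frac{1}{-3} = - \frac{1}{3}$)
$\left(k + 87\right) Y{\left(E \right)} = \left(23 + 87\right) \left(- \frac{1}{3}\right) = 110 \left(- \frac{1}{3}\right) = - \frac{110}{3}$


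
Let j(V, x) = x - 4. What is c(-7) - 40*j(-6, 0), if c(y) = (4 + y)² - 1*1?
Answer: 168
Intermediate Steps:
j(V, x) = -4 + x
c(y) = -1 + (4 + y)² (c(y) = (4 + y)² - 1 = -1 + (4 + y)²)
c(-7) - 40*j(-6, 0) = (-1 + (4 - 7)²) - 40*(-4 + 0) = (-1 + (-3)²) - 40*(-4) = (-1 + 9) + 160 = 8 + 160 = 168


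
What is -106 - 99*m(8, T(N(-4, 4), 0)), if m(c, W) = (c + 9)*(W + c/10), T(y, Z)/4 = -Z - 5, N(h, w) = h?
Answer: 161038/5 ≈ 32208.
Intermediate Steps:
T(y, Z) = -20 - 4*Z (T(y, Z) = 4*(-Z - 5) = 4*(-5 - Z) = -20 - 4*Z)
m(c, W) = (9 + c)*(W + c/10) (m(c, W) = (9 + c)*(W + c*(⅒)) = (9 + c)*(W + c/10))
-106 - 99*m(8, T(N(-4, 4), 0)) = -106 - 99*(9*(-20 - 4*0) + (⅒)*8² + (9/10)*8 + (-20 - 4*0)*8) = -106 - 99*(9*(-20 + 0) + (⅒)*64 + 36/5 + (-20 + 0)*8) = -106 - 99*(9*(-20) + 32/5 + 36/5 - 20*8) = -106 - 99*(-180 + 32/5 + 36/5 - 160) = -106 - 99*(-1632/5) = -106 + 161568/5 = 161038/5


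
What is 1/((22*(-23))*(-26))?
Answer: 1/13156 ≈ 7.6011e-5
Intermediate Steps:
1/((22*(-23))*(-26)) = 1/(-506*(-26)) = 1/13156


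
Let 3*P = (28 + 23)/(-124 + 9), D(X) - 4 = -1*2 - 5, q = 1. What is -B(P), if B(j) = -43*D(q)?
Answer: -129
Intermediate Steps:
D(X) = -3 (D(X) = 4 + (-1*2 - 5) = 4 + (-2 - 5) = 4 - 7 = -3)
P = -17/115 (P = ((28 + 23)/(-124 + 9))/3 = (51/(-115))/3 = (51*(-1/115))/3 = (1/3)*(-51/115) = -17/115 ≈ -0.14783)
B(j) = 129 (B(j) = -43*(-3) = 129)
-B(P) = -1*129 = -129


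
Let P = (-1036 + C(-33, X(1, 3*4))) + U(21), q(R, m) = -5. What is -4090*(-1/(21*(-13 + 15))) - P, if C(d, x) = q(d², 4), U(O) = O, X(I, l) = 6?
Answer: 23465/21 ≈ 1117.4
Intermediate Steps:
C(d, x) = -5
P = -1020 (P = (-1036 - 5) + 21 = -1041 + 21 = -1020)
-4090*(-1/(21*(-13 + 15))) - P = -4090*(-1/(21*(-13 + 15))) - 1*(-1020) = -4090/(2*(-21)) + 1020 = -4090/(-42) + 1020 = -4090*(-1/42) + 1020 = 2045/21 + 1020 = 23465/21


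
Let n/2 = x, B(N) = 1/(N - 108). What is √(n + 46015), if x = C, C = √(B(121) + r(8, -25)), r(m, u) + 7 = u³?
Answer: √(7776535 + 26*I*√2641795)/13 ≈ 214.51 + 0.58285*I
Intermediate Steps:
B(N) = 1/(-108 + N)
r(m, u) = -7 + u³
C = I*√2641795/13 (C = √(1/(-108 + 121) + (-7 + (-25)³)) = √(1/13 + (-7 - 15625)) = √(1/13 - 15632) = √(-203215/13) = I*√2641795/13 ≈ 125.03*I)
x = I*√2641795/13 ≈ 125.03*I
n = 2*I*√2641795/13 (n = 2*(I*√2641795/13) = 2*I*√2641795/13 ≈ 250.06*I)
√(n + 46015) = √(2*I*√2641795/13 + 46015) = √(46015 + 2*I*√2641795/13)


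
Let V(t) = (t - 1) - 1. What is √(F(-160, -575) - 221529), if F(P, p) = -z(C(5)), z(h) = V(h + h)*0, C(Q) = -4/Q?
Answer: 7*I*√4521 ≈ 470.67*I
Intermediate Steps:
V(t) = -2 + t (V(t) = (-1 + t) - 1 = -2 + t)
z(h) = 0 (z(h) = (-2 + (h + h))*0 = (-2 + 2*h)*0 = 0)
F(P, p) = 0 (F(P, p) = -1*0 = 0)
√(F(-160, -575) - 221529) = √(0 - 221529) = √(-221529) = 7*I*√4521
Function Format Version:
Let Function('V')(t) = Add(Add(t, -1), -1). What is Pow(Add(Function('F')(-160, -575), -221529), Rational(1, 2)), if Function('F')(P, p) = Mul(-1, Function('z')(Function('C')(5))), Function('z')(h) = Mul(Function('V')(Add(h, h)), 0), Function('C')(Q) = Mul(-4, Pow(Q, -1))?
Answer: Mul(7, I, Pow(4521, Rational(1, 2))) ≈ Mul(470.67, I)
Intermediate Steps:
Function('V')(t) = Add(-2, t) (Function('V')(t) = Add(Add(-1, t), -1) = Add(-2, t))
Function('z')(h) = 0 (Function('z')(h) = Mul(Add(-2, Add(h, h)), 0) = Mul(Add(-2, Mul(2, h)), 0) = 0)
Function('F')(P, p) = 0 (Function('F')(P, p) = Mul(-1, 0) = 0)
Pow(Add(Function('F')(-160, -575), -221529), Rational(1, 2)) = Pow(Add(0, -221529), Rational(1, 2)) = Pow(-221529, Rational(1, 2)) = Mul(7, I, Pow(4521, Rational(1, 2)))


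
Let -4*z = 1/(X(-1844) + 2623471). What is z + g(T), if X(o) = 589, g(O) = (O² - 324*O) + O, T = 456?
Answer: 636575963519/10496240 ≈ 60648.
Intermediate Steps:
g(O) = O² - 323*O
z = -1/10496240 (z = -1/(4*(589 + 2623471)) = -¼/2624060 = -¼*1/2624060 = -1/10496240 ≈ -9.5272e-8)
z + g(T) = -1/10496240 + 456*(-323 + 456) = -1/10496240 + 456*133 = -1/10496240 + 60648 = 636575963519/10496240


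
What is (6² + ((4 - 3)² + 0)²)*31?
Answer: 1147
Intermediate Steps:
(6² + ((4 - 3)² + 0)²)*31 = (36 + (1² + 0)²)*31 = (36 + (1 + 0)²)*31 = (36 + 1²)*31 = (36 + 1)*31 = 37*31 = 1147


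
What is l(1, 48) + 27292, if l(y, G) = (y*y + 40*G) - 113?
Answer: 29100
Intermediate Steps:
l(y, G) = -113 + y² + 40*G (l(y, G) = (y² + 40*G) - 113 = -113 + y² + 40*G)
l(1, 48) + 27292 = (-113 + 1² + 40*48) + 27292 = (-113 + 1 + 1920) + 27292 = 1808 + 27292 = 29100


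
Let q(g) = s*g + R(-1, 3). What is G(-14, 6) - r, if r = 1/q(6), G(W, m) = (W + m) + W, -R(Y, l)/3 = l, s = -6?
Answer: -989/45 ≈ -21.978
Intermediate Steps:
R(Y, l) = -3*l
G(W, m) = m + 2*W
q(g) = -9 - 6*g (q(g) = -6*g - 3*3 = -6*g - 9 = -9 - 6*g)
r = -1/45 (r = 1/(-9 - 6*6) = 1/(-9 - 36) = 1/(-45) = -1/45 ≈ -0.022222)
G(-14, 6) - r = (6 + 2*(-14)) - 1*(-1/45) = (6 - 28) + 1/45 = -22 + 1/45 = -989/45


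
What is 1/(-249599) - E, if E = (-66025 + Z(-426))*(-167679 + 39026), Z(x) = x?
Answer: -2133851928428298/249599 ≈ -8.5491e+9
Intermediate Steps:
E = 8549120503 (E = (-66025 - 426)*(-167679 + 39026) = -66451*(-128653) = 8549120503)
1/(-249599) - E = 1/(-249599) - 1*8549120503 = -1/249599 - 8549120503 = -2133851928428298/249599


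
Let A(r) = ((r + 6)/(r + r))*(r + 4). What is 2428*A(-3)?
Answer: -1214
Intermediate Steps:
A(r) = (4 + r)*(6 + r)/(2*r) (A(r) = ((6 + r)/((2*r)))*(4 + r) = ((6 + r)*(1/(2*r)))*(4 + r) = ((6 + r)/(2*r))*(4 + r) = (4 + r)*(6 + r)/(2*r))
2428*A(-3) = 2428*(5 + (½)*(-3) + 12/(-3)) = 2428*(5 - 3/2 + 12*(-⅓)) = 2428*(5 - 3/2 - 4) = 2428*(-½) = -1214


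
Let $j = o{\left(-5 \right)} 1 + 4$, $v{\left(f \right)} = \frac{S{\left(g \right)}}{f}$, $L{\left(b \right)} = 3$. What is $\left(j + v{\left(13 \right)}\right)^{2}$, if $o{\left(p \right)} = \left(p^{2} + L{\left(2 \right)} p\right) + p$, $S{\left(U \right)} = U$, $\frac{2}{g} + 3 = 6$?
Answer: $\frac{124609}{1521} \approx 81.926$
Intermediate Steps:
$g = \frac{2}{3}$ ($g = \frac{2}{-3 + 6} = \frac{2}{3} \approx 0.66667$)
$o{\left(p \right)} = p^{2} + 4 p$ ($o{\left(p \right)} = \left(p^{2} + 3 p\right) + p = p^{2} + 4 p$)
$v{\left(f \right)} = \frac{2}{3 f}$
$j = 9$ ($j = - 5 \left(4 - 5\right) 1 + 4 = \left(-5\right) \left(-1\right) 1 + 4 = 5 \cdot 1 + 4 = 5 + 4 = 9$)
$\left(j + v{\left(13 \right)}\right)^{2} = \left(9 + \frac{2}{3 \cdot 13}\right)^{2} = \left(9 + \frac{2}{3} \cdot \frac{1}{13}\right)^{2} = \left(9 + \frac{2}{39}\right)^{2} = \left(\frac{353}{39}\right)^{2} = \frac{124609}{1521}$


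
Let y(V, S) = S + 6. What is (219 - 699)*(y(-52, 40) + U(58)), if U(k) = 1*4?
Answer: -24000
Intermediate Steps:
y(V, S) = 6 + S
U(k) = 4
(219 - 699)*(y(-52, 40) + U(58)) = (219 - 699)*((6 + 40) + 4) = -480*(46 + 4) = -480*50 = -24000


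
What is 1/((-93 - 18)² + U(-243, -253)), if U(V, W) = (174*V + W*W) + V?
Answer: 1/33805 ≈ 2.9581e-5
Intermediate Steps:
U(V, W) = W² + 175*V (U(V, W) = (174*V + W²) + V = (W² + 174*V) + V = W² + 175*V)
1/((-93 - 18)² + U(-243, -253)) = 1/((-93 - 18)² + ((-253)² + 175*(-243))) = 1/((-111)² + (64009 - 42525)) = 1/(12321 + 21484) = 1/33805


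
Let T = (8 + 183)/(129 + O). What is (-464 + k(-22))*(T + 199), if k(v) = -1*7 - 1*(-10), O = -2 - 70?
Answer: -5317174/57 ≈ -93284.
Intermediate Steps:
O = -72
k(v) = 3 (k(v) = -7 + 10 = 3)
T = 191/57 (T = (8 + 183)/(129 - 72) = 191/57 ≈ 3.3509)
(-464 + k(-22))*(T + 199) = (-464 + 3)*(191/57 + 199) = -461*11534/57 = -5317174/57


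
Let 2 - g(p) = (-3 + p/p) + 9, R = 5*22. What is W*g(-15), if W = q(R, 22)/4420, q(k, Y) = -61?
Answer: 61/884 ≈ 0.069005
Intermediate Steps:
R = 110
W = -61/4420 ≈ -0.013801
g(p) = -5 (g(p) = 2 - ((-3 + p/p) + 9) = 2 - ((-3 + 1) + 9) = 2 - (-2 + 9) = 2 - 1*7 = 2 - 7 = -5)
W*g(-15) = -61/4420*(-5) = 61/884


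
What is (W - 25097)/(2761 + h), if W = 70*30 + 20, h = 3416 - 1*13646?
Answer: 22977/7469 ≈ 3.0763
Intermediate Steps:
h = -10230 (h = 3416 - 13646 = -10230)
W = 2120 (W = 2100 + 20 = 2120)
(W - 25097)/(2761 + h) = (2120 - 25097)/(2761 - 10230) = -22977/(-7469) = -22977*(-1/7469) = 22977/7469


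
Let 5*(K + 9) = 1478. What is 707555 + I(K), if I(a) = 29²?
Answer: 708396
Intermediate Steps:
K = 1433/5 (K = -9 + (⅕)*1478 = -9 + 1478/5 = 1433/5 ≈ 286.60)
I(a) = 841
707555 + I(K) = 707555 + 841 = 708396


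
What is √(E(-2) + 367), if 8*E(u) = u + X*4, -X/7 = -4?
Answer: √1523/2 ≈ 19.513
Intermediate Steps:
X = 28 (X = -7*(-4) = 28)
E(u) = 14 + u/8 (E(u) = (u + 28*4)/8 = (u + 112)/8 = (112 + u)/8 = 14 + u/8)
√(E(-2) + 367) = √((14 + (⅛)*(-2)) + 367) = √((14 - ¼) + 367) = √(55/4 + 367) = √(1523/4) = √1523/2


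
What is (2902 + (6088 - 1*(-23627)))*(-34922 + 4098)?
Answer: -1005386408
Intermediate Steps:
(2902 + (6088 - 1*(-23627)))*(-34922 + 4098) = (2902 + (6088 + 23627))*(-30824) = (2902 + 29715)*(-30824) = 32617*(-30824) = -1005386408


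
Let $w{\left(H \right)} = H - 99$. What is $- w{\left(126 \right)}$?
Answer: $-27$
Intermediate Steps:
$w{\left(H \right)} = -99 + H$
$- w{\left(126 \right)} = - (-99 + 126) = \left(-1\right) 27 = -27$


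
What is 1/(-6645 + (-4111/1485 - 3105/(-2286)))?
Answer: -377190/2506959419 ≈ -0.00015046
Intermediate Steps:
1/(-6645 + (-4111/1485 - 3105/(-2286))) = 1/(-6645 + (-4111*1/1485 - 3105*(-1/2286))) = 1/(-6645 + (-4111/1485 + 345/254)) = 1/(-6645 - 531869/377190) = 1/(-2506959419/377190) = -377190/2506959419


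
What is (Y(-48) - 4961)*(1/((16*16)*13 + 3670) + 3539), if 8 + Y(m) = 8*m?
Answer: -132571985819/6998 ≈ -1.8944e+7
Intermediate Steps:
Y(m) = -8 + 8*m
(Y(-48) - 4961)*(1/((16*16)*13 + 3670) + 3539) = ((-8 + 8*(-48)) - 4961)*(1/((16*16)*13 + 3670) + 3539) = ((-8 - 384) - 4961)*(1/(256*13 + 3670) + 3539) = (-392 - 4961)*(1/(3328 + 3670) + 3539) = -5353*(1/6998 + 3539) = -5353*24765923/6998 = -132571985819/6998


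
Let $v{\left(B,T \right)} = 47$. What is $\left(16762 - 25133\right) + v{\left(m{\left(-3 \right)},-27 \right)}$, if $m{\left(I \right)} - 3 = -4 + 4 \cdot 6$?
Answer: $-8324$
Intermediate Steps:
$m{\left(I \right)} = 23$ ($m{\left(I \right)} = 3 + \left(-4 + 4 \cdot 6\right) = 3 + \left(-4 + 24\right) = 3 + 20 = 23$)
$\left(16762 - 25133\right) + v{\left(m{\left(-3 \right)},-27 \right)} = \left(16762 - 25133\right) + 47 = -8371 + 47 = -8324$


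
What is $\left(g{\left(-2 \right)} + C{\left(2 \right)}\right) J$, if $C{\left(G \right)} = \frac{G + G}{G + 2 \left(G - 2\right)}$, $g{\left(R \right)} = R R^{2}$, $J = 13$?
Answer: $-78$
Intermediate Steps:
$g{\left(R \right)} = R^{3}$
$C{\left(G \right)} = \frac{2 G}{-4 + 3 G}$ ($C{\left(G \right)} = \frac{2 G}{G + 2 \left(-2 + G\right)} = \frac{2 G}{G + \left(-4 + 2 G\right)} = \frac{2 G}{-4 + 3 G}$)
$\left(g{\left(-2 \right)} + C{\left(2 \right)}\right) J = \left(\left(-2\right)^{3} + 2 \cdot 2 \frac{1}{-4 + 3 \cdot 2}\right) 13 = \left(-8 + 2 \cdot 2 \frac{1}{-4 + 6}\right) 13 = \left(-8 + 2 \cdot 2 \cdot \frac{1}{2}\right) 13 = \left(-8 + 2\right) 13 = \left(-6\right) 13 = -78$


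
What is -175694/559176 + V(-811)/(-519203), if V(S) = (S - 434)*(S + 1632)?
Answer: 240169050319/145162928364 ≈ 1.6545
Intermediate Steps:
V(S) = (-434 + S)*(1632 + S)
-175694/559176 + V(-811)/(-519203) = -175694/559176 + (-708288 + (-811)² + 1198*(-811))/(-519203) = -175694*1/559176 + (-708288 + 657721 - 971578)*(-1/519203) = -87847/279588 - 1022145*(-1/519203) = -87847/279588 + 1022145/519203 = 240169050319/145162928364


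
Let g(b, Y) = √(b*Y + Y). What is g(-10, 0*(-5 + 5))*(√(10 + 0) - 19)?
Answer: 0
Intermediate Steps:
g(b, Y) = √(Y + Y*b) (g(b, Y) = √(Y*b + Y) = √(Y + Y*b))
g(-10, 0*(-5 + 5))*(√(10 + 0) - 19) = √((0*(-5 + 5))*(1 - 10))*(√(10 + 0) - 19) = √((0*0)*(-9))*(√10 - 19) = √(0*(-9))*(-19 + √10) = √0*(-19 + √10) = 0*(-19 + √10) = 0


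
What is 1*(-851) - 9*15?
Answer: -986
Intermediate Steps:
1*(-851) - 9*15 = -851 - 135 = -986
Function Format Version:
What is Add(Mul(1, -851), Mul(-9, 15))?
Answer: -986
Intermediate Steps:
Add(Mul(1, -851), Mul(-9, 15)) = Add(-851, -135) = -986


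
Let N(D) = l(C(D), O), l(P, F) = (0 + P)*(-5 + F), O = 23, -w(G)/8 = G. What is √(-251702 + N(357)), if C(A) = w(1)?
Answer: I*√251846 ≈ 501.84*I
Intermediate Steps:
w(G) = -8*G
C(A) = -8 (C(A) = -8*1 = -8)
l(P, F) = P*(-5 + F)
N(D) = -144 (N(D) = -8*(-5 + 23) = -8*18 = -144)
√(-251702 + N(357)) = √(-251702 - 144) = √(-251846) = I*√251846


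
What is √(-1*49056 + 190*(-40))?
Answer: 4*I*√3541 ≈ 238.03*I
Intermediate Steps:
√(-1*49056 + 190*(-40)) = √(-49056 - 7600) = √(-56656) = 4*I*√3541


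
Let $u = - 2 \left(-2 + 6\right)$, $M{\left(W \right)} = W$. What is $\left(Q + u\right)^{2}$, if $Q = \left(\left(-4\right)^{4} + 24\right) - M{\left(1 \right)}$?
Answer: $73441$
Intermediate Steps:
$Q = 279$ ($Q = \left(\left(-4\right)^{4} + 24\right) - 1 = \left(256 + 24\right) - 1 = 280 - 1 = 279$)
$u = -8$ ($u = \left(-2\right) 4 = -8$)
$\left(Q + u\right)^{2} = \left(279 - 8\right)^{2} = 271^{2} = 73441$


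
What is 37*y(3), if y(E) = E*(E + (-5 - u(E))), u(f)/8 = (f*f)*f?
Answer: -24198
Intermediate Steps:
u(f) = 8*f**3 (u(f) = 8*((f*f)*f) = 8*(f**2*f) = 8*f**3)
y(E) = E*(-5 + E - 8*E**3) (y(E) = E*(E + (-5 - 8*E**3)) = E*(-5 + E - 8*E**3))
37*y(3) = 37*(3*(-5 + 3 - 8*3**3)) = 37*(3*(-5 + 3 - 8*27)) = 37*(3*(-5 + 3 - 216)) = 37*(3*(-218)) = 37*(-654) = -24198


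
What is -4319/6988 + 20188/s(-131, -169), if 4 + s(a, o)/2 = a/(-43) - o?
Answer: 1500938201/25247644 ≈ 59.449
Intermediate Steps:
s(a, o) = -8 - 2*o - 2*a/43 (s(a, o) = -8 + 2*(a/(-43) - o) = -8 + 2*(a*(-1/43) - o) = -8 + 2*(-a/43 - o) = -8 + 2*(-o - a/43) = -8 + (-2*o - 2*a/43) = -8 - 2*o - 2*a/43)
-4319/6988 + 20188/s(-131, -169) = -4319/6988 + 20188/(-8 - 2*(-169) - 2/43*(-131)) = -4319*1/6988 + 20188/(-8 + 338 + 262/43) = -4319/6988 + 20188/(14452/43) = -4319/6988 + 20188*(43/14452) = -4319/6988 + 217021/3613 = 1500938201/25247644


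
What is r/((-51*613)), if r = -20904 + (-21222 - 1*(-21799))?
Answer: 20327/31263 ≈ 0.65019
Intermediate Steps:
r = -20327 (r = -20904 + (-21222 + 21799) = -20904 + 577 = -20327)
r/((-51*613)) = -20327/((-51*613)) = -20327/(-31263) = -20327*(-1/31263) = 20327/31263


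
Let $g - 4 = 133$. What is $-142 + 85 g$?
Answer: $11503$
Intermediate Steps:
$g = 137$ ($g = 4 + 133 = 137$)
$-142 + 85 g = -142 + 85 \cdot 137 = -142 + 11645 = 11503$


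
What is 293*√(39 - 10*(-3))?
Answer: 293*√69 ≈ 2433.8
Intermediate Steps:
293*√(39 - 10*(-3)) = 293*√(39 + 30) = 293*√69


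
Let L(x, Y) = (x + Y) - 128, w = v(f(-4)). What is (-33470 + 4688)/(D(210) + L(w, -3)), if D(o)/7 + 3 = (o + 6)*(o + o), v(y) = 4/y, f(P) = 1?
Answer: -14391/317446 ≈ -0.045334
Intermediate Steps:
w = 4 (w = 4/1 = 4*1 = 4)
D(o) = -21 + 14*o*(6 + o) (D(o) = -21 + 7*((o + 6)*(o + o)) = -21 + 7*((6 + o)*(2*o)) = -21 + 7*(2*o*(6 + o)) = -21 + 14*o*(6 + o))
L(x, Y) = -128 + Y + x (L(x, Y) = (Y + x) - 128 = -128 + Y + x)
(-33470 + 4688)/(D(210) + L(w, -3)) = (-33470 + 4688)/((-21 + 14*210² + 84*210) + (-128 - 3 + 4)) = -28782/((-21 + 14*44100 + 17640) - 127) = -28782/((-21 + 617400 + 17640) - 127) = -28782/(635019 - 127) = -28782/634892 = -28782*1/634892 = -14391/317446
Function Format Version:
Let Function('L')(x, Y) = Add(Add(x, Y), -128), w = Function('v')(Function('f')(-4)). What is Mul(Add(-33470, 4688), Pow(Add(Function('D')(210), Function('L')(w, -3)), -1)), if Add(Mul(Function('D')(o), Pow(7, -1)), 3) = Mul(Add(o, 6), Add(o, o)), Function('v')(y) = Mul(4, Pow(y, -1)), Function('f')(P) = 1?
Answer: Rational(-14391, 317446) ≈ -0.045334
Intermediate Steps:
w = 4 (w = Mul(4, Pow(1, -1)) = Mul(4, 1) = 4)
Function('D')(o) = Add(-21, Mul(14, o, Add(6, o))) (Function('D')(o) = Add(-21, Mul(7, Mul(Add(o, 6), Add(o, o)))) = Add(-21, Mul(7, Mul(Add(6, o), Mul(2, o)))) = Add(-21, Mul(7, Mul(2, o, Add(6, o)))) = Add(-21, Mul(14, o, Add(6, o))))
Function('L')(x, Y) = Add(-128, Y, x) (Function('L')(x, Y) = Add(Add(Y, x), -128) = Add(-128, Y, x))
Mul(Add(-33470, 4688), Pow(Add(Function('D')(210), Function('L')(w, -3)), -1)) = Mul(Add(-33470, 4688), Pow(Add(Add(-21, Mul(14, Pow(210, 2)), Mul(84, 210)), Add(-128, -3, 4)), -1)) = Mul(-28782, Pow(Add(Add(-21, Mul(14, 44100), 17640), -127), -1)) = Mul(-28782, Pow(Add(Add(-21, 617400, 17640), -127), -1)) = Mul(-28782, Pow(Add(635019, -127), -1)) = Mul(-28782, Pow(634892, -1)) = Mul(-28782, Rational(1, 634892)) = Rational(-14391, 317446)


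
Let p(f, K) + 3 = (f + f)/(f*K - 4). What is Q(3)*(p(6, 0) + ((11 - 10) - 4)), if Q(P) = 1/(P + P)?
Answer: -3/2 ≈ -1.5000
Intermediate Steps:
Q(P) = 1/(2*P)
p(f, K) = -3 + 2*f/(-4 + K*f) (p(f, K) = -3 + (f + f)/(f*K - 4) = -3 + (2*f)/(K*f - 4) = -3 + (2*f)/(-4 + K*f) = -3 + 2*f/(-4 + K*f))
Q(3)*(p(6, 0) + ((11 - 10) - 4)) = ((½)/3)*((12 + 2*6 - 3*0*6)/(-4 + 0*6) + ((11 - 10) - 4)) = ((½)*(⅓))*((12 + 12 + 0)/(-4 + 0) + (1 - 4)) = (24/(-4) - 3)/6 = (-¼*24 - 3)/6 = (-6 - 3)/6 = (⅙)*(-9) = -3/2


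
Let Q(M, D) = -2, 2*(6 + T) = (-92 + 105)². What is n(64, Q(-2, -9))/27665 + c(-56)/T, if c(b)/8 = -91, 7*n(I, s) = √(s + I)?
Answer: -1456/157 + √62/193655 ≈ -9.2738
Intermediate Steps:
T = 157/2 (T = -6 + (-92 + 105)²/2 = -6 + (½)*13² = -6 + (½)*169 = -6 + 169/2 = 157/2 ≈ 78.500)
n(I, s) = √(I + s)/7 (n(I, s) = √(s + I)/7 = √(I + s)/7)
c(b) = -728 (c(b) = 8*(-91) = -728)
n(64, Q(-2, -9))/27665 + c(-56)/T = (√(64 - 2)/7)/27665 - 728/157/2 = (√62/7)*(1/27665) - 728*2/157 = √62/193655 - 1456/157 = -1456/157 + √62/193655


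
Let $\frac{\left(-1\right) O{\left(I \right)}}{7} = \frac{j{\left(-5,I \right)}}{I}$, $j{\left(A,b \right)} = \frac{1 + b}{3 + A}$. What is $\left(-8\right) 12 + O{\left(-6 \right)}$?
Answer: $- \frac{1117}{12} \approx -93.083$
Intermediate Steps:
$j{\left(A,b \right)} = \frac{1 + b}{3 + A}$
$O{\left(I \right)} = - \frac{7 \left(- \frac{1}{2} - \frac{I}{2}\right)}{I}$ ($O{\left(I \right)} = - 7 \frac{\frac{1}{3 - 5} \left(1 + I\right)}{I} = - 7 \frac{\frac{1}{-2} \left(1 + I\right)}{I} = - 7 \frac{\left(- \frac{1}{2}\right) \left(1 + I\right)}{I} = - 7 \frac{- \frac{1}{2} - \frac{I}{2}}{I} = - \frac{7 \left(- \frac{1}{2} - \frac{I}{2}\right)}{I}$)
$\left(-8\right) 12 + O{\left(-6 \right)} = \left(-8\right) 12 + \frac{7 \left(1 - 6\right)}{2 \left(-6\right)} = -96 + \frac{7}{2} \left(- \frac{1}{6}\right) \left(-5\right) = -96 + \frac{35}{12} = - \frac{1117}{12}$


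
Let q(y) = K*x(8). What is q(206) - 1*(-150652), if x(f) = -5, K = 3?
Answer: 150637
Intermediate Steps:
q(y) = -15 (q(y) = 3*(-5) = -15)
q(206) - 1*(-150652) = -15 - 1*(-150652) = -15 + 150652 = 150637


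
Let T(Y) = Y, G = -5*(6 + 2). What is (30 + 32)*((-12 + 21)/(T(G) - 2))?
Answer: -93/7 ≈ -13.286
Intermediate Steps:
G = -40 (G = -5*8 = -40)
(30 + 32)*((-12 + 21)/(T(G) - 2)) = (30 + 32)*((-12 + 21)/(-40 - 2)) = 62*(9/(-42)) = 62*(9*(-1/42)) = 62*(-3/14) = -93/7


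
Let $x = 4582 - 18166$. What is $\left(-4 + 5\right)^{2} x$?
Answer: $-13584$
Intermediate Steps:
$x = -13584$ ($x = 4582 - 18166 = -13584$)
$\left(-4 + 5\right)^{2} x = \left(-4 + 5\right)^{2} \left(-13584\right) = 1^{2} \left(-13584\right) = 1 \left(-13584\right) = -13584$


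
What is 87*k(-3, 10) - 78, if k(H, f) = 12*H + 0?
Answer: -3210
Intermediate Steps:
k(H, f) = 12*H
87*k(-3, 10) - 78 = 87*(12*(-3)) - 78 = 87*(-36) - 78 = -3132 - 78 = -3210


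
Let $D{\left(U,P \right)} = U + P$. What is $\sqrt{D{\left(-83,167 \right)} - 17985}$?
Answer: $9 i \sqrt{221} \approx 133.79 i$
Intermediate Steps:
$D{\left(U,P \right)} = P + U$
$\sqrt{D{\left(-83,167 \right)} - 17985} = \sqrt{\left(167 - 83\right) - 17985} = \sqrt{84 - 17985} = \sqrt{-17901} = 9 i \sqrt{221}$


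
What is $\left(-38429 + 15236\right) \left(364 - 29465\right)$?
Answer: $674939493$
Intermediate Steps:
$\left(-38429 + 15236\right) \left(364 - 29465\right) = \left(-23193\right) \left(-29101\right) = 674939493$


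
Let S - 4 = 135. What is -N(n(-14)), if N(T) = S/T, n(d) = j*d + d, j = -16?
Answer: -139/210 ≈ -0.66190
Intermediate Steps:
S = 139 (S = 4 + 135 = 139)
n(d) = -15*d (n(d) = -16*d + d = -15*d)
N(T) = 139/T
-N(n(-14)) = -139/((-15*(-14))) = -139/210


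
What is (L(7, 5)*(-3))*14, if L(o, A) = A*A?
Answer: -1050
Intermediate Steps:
L(o, A) = A²
(L(7, 5)*(-3))*14 = (5²*(-3))*14 = (25*(-3))*14 = -75*14 = -1050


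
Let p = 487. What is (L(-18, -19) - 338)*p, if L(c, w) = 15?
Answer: -157301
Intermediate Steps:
(L(-18, -19) - 338)*p = (15 - 338)*487 = -323*487 = -157301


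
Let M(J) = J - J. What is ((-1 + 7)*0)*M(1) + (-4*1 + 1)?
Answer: -3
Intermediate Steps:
M(J) = 0
((-1 + 7)*0)*M(1) + (-4*1 + 1) = ((-1 + 7)*0)*0 + (-4*1 + 1) = (6*0)*0 + (-4 + 1) = 0*0 - 3 = 0 - 3 = -3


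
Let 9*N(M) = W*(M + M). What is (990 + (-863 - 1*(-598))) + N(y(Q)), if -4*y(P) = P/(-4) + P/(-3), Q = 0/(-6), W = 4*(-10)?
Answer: 725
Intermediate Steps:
W = -40
Q = 0 (Q = 0*(-⅙) = 0)
y(P) = 7*P/48 (y(P) = -(P/(-4) + P/(-3))/4 = -(P*(-¼) + P*(-⅓))/4 = -(-P/4 - P/3)/4 = -(-7)*P/48 = 7*P/48)
N(M) = -80*M/9 (N(M) = (-40*(M + M))/9 = (-80*M)/9 = -80*M/9)
(990 + (-863 - 1*(-598))) + N(y(Q)) = (990 + (-863 - 1*(-598))) - 35*0/27 = (990 + (-863 + 598)) - 80/9*0 = (990 - 265) + 0 = 725 + 0 = 725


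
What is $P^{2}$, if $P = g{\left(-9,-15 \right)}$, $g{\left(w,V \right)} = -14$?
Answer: $196$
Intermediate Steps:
$P = -14$
$P^{2} = \left(-14\right)^{2} = 196$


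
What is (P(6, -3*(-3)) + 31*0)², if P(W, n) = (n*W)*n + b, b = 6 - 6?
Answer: 236196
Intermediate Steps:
b = 0
P(W, n) = W*n² (P(W, n) = (n*W)*n + 0 = (W*n)*n + 0 = W*n² + 0 = W*n²)
(P(6, -3*(-3)) + 31*0)² = (6*(-3*(-3))² + 31*0)² = (6*9² + 0)² = (6*81 + 0)² = (486 + 0)² = 486² = 236196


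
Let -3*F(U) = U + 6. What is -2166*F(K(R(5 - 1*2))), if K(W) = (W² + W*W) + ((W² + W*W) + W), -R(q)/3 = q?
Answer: 231762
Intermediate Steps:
R(q) = -3*q
K(W) = W + 4*W² (K(W) = (W² + W²) + ((W² + W²) + W) = 2*W² + (2*W² + W) = 2*W² + (W + 2*W²) = W + 4*W²)
F(U) = -2 - U/3 (F(U) = -(U + 6)/3 = -(6 + U)/3 = -2 - U/3)
-2166*F(K(R(5 - 1*2))) = -2166*(-2 - (-3*(5 - 1*2))*(1 + 4*(-3*(5 - 1*2)))/3) = -2166*(-2 - (-3*(5 - 2))*(1 + 4*(-3*(5 - 2)))/3) = -2166*(-2 - (-3*3)*(1 + 4*(-3*3))/3) = -2166*(-2 - (-3)*(1 + 4*(-9))) = -2166*(-2 - (-3)*(1 - 36)) = -2166*(-2 - (-3)*(-35)) = -2166*(-2 - ⅓*315) = -2166*(-2 - 105) = -2166*(-107) = 231762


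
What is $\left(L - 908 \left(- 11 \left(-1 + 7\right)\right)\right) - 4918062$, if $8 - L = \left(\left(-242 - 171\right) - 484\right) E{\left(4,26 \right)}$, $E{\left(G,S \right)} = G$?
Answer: $-4854538$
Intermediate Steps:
$L = 3596$ ($L = 8 - \left(\left(-242 - 171\right) - 484\right) 4 = 8 - \left(-413 - 484\right) 4 = 8 - \left(-897\right) 4 = 8 - -3588 = 8 + 3588 = 3596$)
$\left(L - 908 \left(- 11 \left(-1 + 7\right)\right)\right) - 4918062 = \left(3596 - 908 \left(- 11 \left(-1 + 7\right)\right)\right) - 4918062 = \left(3596 - 908 \left(\left(-11\right) 6\right)\right) - 4918062 = \left(3596 - -59928\right) - 4918062 = \left(3596 + 59928\right) - 4918062 = 63524 - 4918062 = -4854538$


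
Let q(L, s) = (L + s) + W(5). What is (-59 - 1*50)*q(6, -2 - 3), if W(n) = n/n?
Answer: -218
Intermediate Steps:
W(n) = 1
q(L, s) = 1 + L + s (q(L, s) = (L + s) + 1 = 1 + L + s)
(-59 - 1*50)*q(6, -2 - 3) = (-59 - 1*50)*(1 + 6 + (-2 - 3)) = (-59 - 50)*(1 + 6 - 5) = -109*2 = -218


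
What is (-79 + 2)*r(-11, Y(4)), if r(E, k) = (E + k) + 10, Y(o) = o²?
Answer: -1155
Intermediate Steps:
r(E, k) = 10 + E + k
(-79 + 2)*r(-11, Y(4)) = (-79 + 2)*(10 - 11 + 4²) = -77*(10 - 11 + 16) = -77*15 = -1155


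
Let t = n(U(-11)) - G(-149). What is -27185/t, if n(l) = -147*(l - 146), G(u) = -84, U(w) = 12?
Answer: -27185/19782 ≈ -1.3742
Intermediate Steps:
n(l) = 21462 - 147*l (n(l) = -147*(-146 + l) = 21462 - 147*l)
t = 19782 (t = (21462 - 147*12) - 1*(-84) = (21462 - 1764) + 84 = 19698 + 84 = 19782)
-27185/t = -27185/19782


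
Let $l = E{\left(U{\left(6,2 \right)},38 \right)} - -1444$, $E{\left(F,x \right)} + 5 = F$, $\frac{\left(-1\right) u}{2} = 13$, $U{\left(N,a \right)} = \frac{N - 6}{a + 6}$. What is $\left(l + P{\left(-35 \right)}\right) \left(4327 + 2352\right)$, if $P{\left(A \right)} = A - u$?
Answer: $9550970$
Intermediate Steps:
$U{\left(N,a \right)} = \frac{-6 + N}{6 + a}$
$u = -26$ ($u = \left(-2\right) 13 = -26$)
$E{\left(F,x \right)} = -5 + F$
$l = 1439$ ($l = \left(-5 + \frac{-6 + 6}{6 + 2}\right) - -1444 = \left(-5 + \frac{1}{8} \cdot 0\right) + 1444 = \left(-5 + 0\right) + 1444 = -5 + 1444 = 1439$)
$P{\left(A \right)} = 26 + A$ ($P{\left(A \right)} = A - -26 = A + 26 = 26 + A$)
$\left(l + P{\left(-35 \right)}\right) \left(4327 + 2352\right) = \left(1439 + \left(26 - 35\right)\right) \left(4327 + 2352\right) = \left(1439 - 9\right) 6679 = 1430 \cdot 6679 = 9550970$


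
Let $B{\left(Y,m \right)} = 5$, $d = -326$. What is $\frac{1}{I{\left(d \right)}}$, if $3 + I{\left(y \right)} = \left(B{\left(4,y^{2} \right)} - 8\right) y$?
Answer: $\frac{1}{975} \approx 0.0010256$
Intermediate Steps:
$I{\left(y \right)} = -3 - 3 y$ ($I{\left(y \right)} = -3 + \left(5 - 8\right) y = -3 - 3 y$)
$\frac{1}{I{\left(d \right)}} = \frac{1}{-3 - -978} = \frac{1}{-3 + 978} = \frac{1}{975}$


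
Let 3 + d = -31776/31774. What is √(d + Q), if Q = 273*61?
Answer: √4202153791194/15887 ≈ 129.03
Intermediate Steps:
Q = 16653
d = -63549/15887 (d = -3 - 31776/31774 = -3 - 31776*1/31774 = -3 - 15888/15887 = -63549/15887 ≈ -4.0001)
√(d + Q) = √(-63549/15887 + 16653) = √(264502662/15887) = √4202153791194/15887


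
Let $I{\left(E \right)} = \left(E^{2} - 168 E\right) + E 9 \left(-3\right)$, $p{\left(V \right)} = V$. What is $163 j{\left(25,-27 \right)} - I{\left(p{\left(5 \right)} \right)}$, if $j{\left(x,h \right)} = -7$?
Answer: $-191$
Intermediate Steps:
$I{\left(E \right)} = E^{2} - 195 E$ ($I{\left(E \right)} = \left(E^{2} - 168 E\right) + 9 E \left(-3\right) = \left(E^{2} - 168 E\right) - 27 E = E^{2} - 195 E$)
$163 j{\left(25,-27 \right)} - I{\left(p{\left(5 \right)} \right)} = 163 \left(-7\right) - 5 \left(-195 + 5\right) = -1141 - 5 \left(-190\right) = -1141 - -950 = -1141 + 950 = -191$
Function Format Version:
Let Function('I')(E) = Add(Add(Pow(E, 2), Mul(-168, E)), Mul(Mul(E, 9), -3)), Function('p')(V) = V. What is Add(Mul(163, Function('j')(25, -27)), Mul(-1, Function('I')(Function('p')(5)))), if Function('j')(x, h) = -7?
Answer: -191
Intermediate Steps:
Function('I')(E) = Add(Pow(E, 2), Mul(-195, E)) (Function('I')(E) = Add(Add(Pow(E, 2), Mul(-168, E)), Mul(Mul(9, E), -3)) = Add(Add(Pow(E, 2), Mul(-168, E)), Mul(-27, E)) = Add(Pow(E, 2), Mul(-195, E)))
Add(Mul(163, Function('j')(25, -27)), Mul(-1, Function('I')(Function('p')(5)))) = Add(Mul(163, -7), Mul(-1, Mul(5, Add(-195, 5)))) = Add(-1141, Mul(-1, Mul(5, -190))) = Add(-1141, Mul(-1, -950)) = Add(-1141, 950) = -191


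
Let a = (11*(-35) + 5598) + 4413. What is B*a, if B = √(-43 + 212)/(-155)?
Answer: -125138/155 ≈ -807.34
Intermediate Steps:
B = -13/155 (B = √169*(-1/155) = 13*(-1/155) = -13/155 ≈ -0.083871)
a = 9626 (a = (-385 + 5598) + 4413 = 5213 + 4413 = 9626)
B*a = -13/155*9626 = -125138/155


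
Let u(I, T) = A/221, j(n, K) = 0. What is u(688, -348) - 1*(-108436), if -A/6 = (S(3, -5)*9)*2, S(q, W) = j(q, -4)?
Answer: 108436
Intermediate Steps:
S(q, W) = 0
A = 0 (A = -6*0*9*2 = -0*2 = -6*0 = 0)
u(I, T) = 0 (u(I, T) = 0/221 = 0*(1/221) = 0)
u(688, -348) - 1*(-108436) = 0 - 1*(-108436) = 0 + 108436 = 108436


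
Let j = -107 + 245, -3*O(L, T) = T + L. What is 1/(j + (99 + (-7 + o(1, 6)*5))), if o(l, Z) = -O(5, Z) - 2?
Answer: 3/715 ≈ 0.0041958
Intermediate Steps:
O(L, T) = -L/3 - T/3 (O(L, T) = -(T + L)/3 = -(L + T)/3 = -L/3 - T/3)
o(l, Z) = -⅓ + Z/3 (o(l, Z) = -(-⅓*5 - Z/3) - 2 = -(-5/3 - Z/3) - 2 = (5/3 + Z/3) - 2 = -⅓ + Z/3)
j = 138
1/(j + (99 + (-7 + o(1, 6)*5))) = 1/(138 + (99 + (-7 + (-⅓ + (⅓)*6)*5))) = 1/(138 + (99 + (-7 + (-⅓ + 2)*5))) = 1/(138 + (99 + (-7 + (5/3)*5))) = 1/(138 + (99 + (-7 + 25/3))) = 1/(138 + (99 + 4/3)) = 1/(138 + 301/3) = 1/(715/3) = 3/715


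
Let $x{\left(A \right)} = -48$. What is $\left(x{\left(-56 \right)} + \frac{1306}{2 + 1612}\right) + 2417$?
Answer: $\frac{1912436}{807} \approx 2369.8$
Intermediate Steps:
$\left(x{\left(-56 \right)} + \frac{1306}{2 + 1612}\right) + 2417 = \left(-48 + \frac{1306}{2 + 1612}\right) + 2417 = \left(-48 + \frac{1306}{1614}\right) + 2417 = \left(-48 + 1306 \cdot \frac{1}{1614}\right) + 2417 = \left(-48 + \frac{653}{807}\right) + 2417 = - \frac{38083}{807} + 2417 = \frac{1912436}{807}$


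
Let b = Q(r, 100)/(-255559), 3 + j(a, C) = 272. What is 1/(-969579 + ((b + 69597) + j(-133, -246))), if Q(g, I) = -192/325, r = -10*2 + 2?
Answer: -83056675/74727170234083 ≈ -1.1115e-6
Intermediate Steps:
r = -18 (r = -20 + 2 = -18)
Q(g, I) = -192/325 (Q(g, I) = -192*1/325 = -192/325)
j(a, C) = 269 (j(a, C) = -3 + 272 = 269)
b = 192/83056675 (b = -192/325/(-255559) = -192/325*(-1/255559) = 192/83056675 ≈ 2.3117e-6)
1/(-969579 + ((b + 69597) + j(-133, -246))) = 1/(-969579 + ((192/83056675 + 69597) + 269)) = 1/(-969579 + (5780495410167/83056675 + 269)) = 1/(-969579 + 5802837655742/83056675) = 1/(-74727170234083/83056675) = -83056675/74727170234083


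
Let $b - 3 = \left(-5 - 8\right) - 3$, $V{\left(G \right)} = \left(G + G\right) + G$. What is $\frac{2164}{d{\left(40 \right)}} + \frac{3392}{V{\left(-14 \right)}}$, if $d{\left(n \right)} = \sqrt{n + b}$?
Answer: $- \frac{1696}{21} + \frac{2164 \sqrt{3}}{9} \approx 335.7$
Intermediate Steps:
$V{\left(G \right)} = 3 G$ ($V{\left(G \right)} = 2 G + G = 3 G$)
$b = -13$ ($b = 3 - 16 = -13$)
$d{\left(n \right)} = \sqrt{-13 + n}$ ($d{\left(n \right)} = \sqrt{n - 13} = \sqrt{-13 + n}$)
$\frac{2164}{d{\left(40 \right)}} + \frac{3392}{V{\left(-14 \right)}} = \frac{2164}{\sqrt{-13 + 40}} + \frac{3392}{3 \left(-14\right)} = \frac{2164}{\sqrt{27}} + \frac{3392}{-42} = \frac{2164}{3 \sqrt{3}} + 3392 \left(- \frac{1}{42}\right) = 2164 \frac{\sqrt{3}}{9} - \frac{1696}{21} = \frac{2164 \sqrt{3}}{9} - \frac{1696}{21} = - \frac{1696}{21} + \frac{2164 \sqrt{3}}{9}$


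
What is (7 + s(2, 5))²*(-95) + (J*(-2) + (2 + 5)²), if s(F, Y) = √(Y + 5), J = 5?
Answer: -5566 - 1330*√10 ≈ -9771.8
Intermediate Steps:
s(F, Y) = √(5 + Y)
(7 + s(2, 5))²*(-95) + (J*(-2) + (2 + 5)²) = (7 + √(5 + 5))²*(-95) + (5*(-2) + (2 + 5)²) = (7 + √10)²*(-95) + (-10 + 7²) = -95*(7 + √10)² + (-10 + 49) = -95*(7 + √10)² + 39 = 39 - 95*(7 + √10)²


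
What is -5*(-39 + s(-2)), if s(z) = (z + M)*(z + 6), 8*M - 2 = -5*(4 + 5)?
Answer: 685/2 ≈ 342.50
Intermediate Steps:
M = -43/8 (M = 1/4 + (-5*(4 + 5))/8 = 1/4 + (-5*9)/8 = 1/4 + (1/8)*(-45) = 1/4 - 45/8 = -43/8 ≈ -5.3750)
s(z) = (6 + z)*(-43/8 + z) (s(z) = (z - 43/8)*(z + 6) = (-43/8 + z)*(6 + z) = (6 + z)*(-43/8 + z))
-5*(-39 + s(-2)) = -5*(-39 + (-129/4 + (-2)**2 + (5/8)*(-2))) = -5*(-39 + (-129/4 + 4 - 5/4)) = -5*(-39 - 59/2) = -5*(-137/2) = 685/2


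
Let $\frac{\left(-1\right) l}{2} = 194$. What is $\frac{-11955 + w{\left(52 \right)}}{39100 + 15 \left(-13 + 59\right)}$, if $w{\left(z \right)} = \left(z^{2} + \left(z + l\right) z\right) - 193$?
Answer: $- \frac{13458}{19895} \approx -0.67645$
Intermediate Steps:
$l = -388$ ($l = \left(-2\right) 194 = -388$)
$w{\left(z \right)} = -193 + z^{2} + z \left(-388 + z\right)$ ($w{\left(z \right)} = \left(z^{2} + \left(z - 388\right) z\right) - 193 = \left(z^{2} + \left(-388 + z\right) z\right) - 193 = \left(z^{2} + z \left(-388 + z\right)\right) - 193 = -193 + z^{2} + z \left(-388 + z\right)$)
$\frac{-11955 + w{\left(52 \right)}}{39100 + 15 \left(-13 + 59\right)} = \frac{-11955 - \left(20369 - 5408\right)}{39100 + 15 \left(-13 + 59\right)} = \frac{-11955 - 14961}{39100 + 15 \cdot 46} = \frac{-11955 - 14961}{39100 + 690} = \frac{-11955 - 14961}{39790} = \left(-26916\right) \frac{1}{39790} = - \frac{13458}{19895}$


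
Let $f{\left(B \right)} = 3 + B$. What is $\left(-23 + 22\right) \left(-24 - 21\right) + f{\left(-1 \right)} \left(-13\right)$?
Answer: $19$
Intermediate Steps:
$\left(-23 + 22\right) \left(-24 - 21\right) + f{\left(-1 \right)} \left(-13\right) = \left(-23 + 22\right) \left(-24 - 21\right) + \left(3 - 1\right) \left(-13\right) = \left(-1\right) \left(-45\right) + 2 \left(-13\right) = 45 - 26 = 19$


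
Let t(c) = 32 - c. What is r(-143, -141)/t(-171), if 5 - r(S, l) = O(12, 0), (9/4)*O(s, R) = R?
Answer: 5/203 ≈ 0.024631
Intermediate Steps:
O(s, R) = 4*R/9
r(S, l) = 5 (r(S, l) = 5 - 4*0/9 = 5 - 1*0 = 5 + 0 = 5)
r(-143, -141)/t(-171) = 5/(32 - 1*(-171)) = 5/(32 + 171) = 5/203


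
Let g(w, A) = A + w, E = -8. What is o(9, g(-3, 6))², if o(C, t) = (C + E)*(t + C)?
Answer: 144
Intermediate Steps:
o(C, t) = (-8 + C)*(C + t) (o(C, t) = (C - 8)*(t + C) = (-8 + C)*(C + t))
o(9, g(-3, 6))² = (9² - 8*9 - 8*(6 - 3) + 9*(6 - 3))² = (81 - 72 - 8*3 + 9*3)² = (81 - 72 - 24 + 27)² = 12² = 144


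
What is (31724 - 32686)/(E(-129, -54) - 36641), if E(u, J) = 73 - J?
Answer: 481/18257 ≈ 0.026346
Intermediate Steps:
(31724 - 32686)/(E(-129, -54) - 36641) = (31724 - 32686)/((73 - 1*(-54)) - 36641) = -962/((73 + 54) - 36641) = -962/(127 - 36641) = -962/(-36514) = -962*(-1/36514) = 481/18257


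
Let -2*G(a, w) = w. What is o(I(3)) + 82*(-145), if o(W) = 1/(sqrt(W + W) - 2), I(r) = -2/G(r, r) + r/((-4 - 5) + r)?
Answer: -83236/7 - sqrt(15)/7 ≈ -11891.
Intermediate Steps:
G(a, w) = -w/2
I(r) = 4/r + r/(-9 + r) (I(r) = -2*(-2/r) + r/((-4 - 5) + r) = -(-4)/r + r/(-9 + r) = 4/r + r/(-9 + r))
o(W) = 1/(-2 + sqrt(2)*sqrt(W)) (o(W) = 1/(sqrt(2*W) - 2) = 1/(sqrt(2)*sqrt(W) - 2) = 1/(-2 + sqrt(2)*sqrt(W)))
o(I(3)) + 82*(-145) = 1/(-2 + sqrt(2)*sqrt((-36 + 3**2 + 4*3)/(3*(-9 + 3)))) + 82*(-145) = 1/(-2 + sqrt(2)*sqrt((1/3)*(-36 + 9 + 12)/(-6))) - 11890 = 1/(-2 + sqrt(2)*sqrt((1/3)*(-1/6)*(-15))) - 11890 = 1/(-2 + sqrt(2)*sqrt(5/6)) - 11890 = 1/(-2 + sqrt(2)*(sqrt(30)/6)) - 11890 = 1/(-2 + sqrt(15)/3) - 11890 = -11890 + 1/(-2 + sqrt(15)/3)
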